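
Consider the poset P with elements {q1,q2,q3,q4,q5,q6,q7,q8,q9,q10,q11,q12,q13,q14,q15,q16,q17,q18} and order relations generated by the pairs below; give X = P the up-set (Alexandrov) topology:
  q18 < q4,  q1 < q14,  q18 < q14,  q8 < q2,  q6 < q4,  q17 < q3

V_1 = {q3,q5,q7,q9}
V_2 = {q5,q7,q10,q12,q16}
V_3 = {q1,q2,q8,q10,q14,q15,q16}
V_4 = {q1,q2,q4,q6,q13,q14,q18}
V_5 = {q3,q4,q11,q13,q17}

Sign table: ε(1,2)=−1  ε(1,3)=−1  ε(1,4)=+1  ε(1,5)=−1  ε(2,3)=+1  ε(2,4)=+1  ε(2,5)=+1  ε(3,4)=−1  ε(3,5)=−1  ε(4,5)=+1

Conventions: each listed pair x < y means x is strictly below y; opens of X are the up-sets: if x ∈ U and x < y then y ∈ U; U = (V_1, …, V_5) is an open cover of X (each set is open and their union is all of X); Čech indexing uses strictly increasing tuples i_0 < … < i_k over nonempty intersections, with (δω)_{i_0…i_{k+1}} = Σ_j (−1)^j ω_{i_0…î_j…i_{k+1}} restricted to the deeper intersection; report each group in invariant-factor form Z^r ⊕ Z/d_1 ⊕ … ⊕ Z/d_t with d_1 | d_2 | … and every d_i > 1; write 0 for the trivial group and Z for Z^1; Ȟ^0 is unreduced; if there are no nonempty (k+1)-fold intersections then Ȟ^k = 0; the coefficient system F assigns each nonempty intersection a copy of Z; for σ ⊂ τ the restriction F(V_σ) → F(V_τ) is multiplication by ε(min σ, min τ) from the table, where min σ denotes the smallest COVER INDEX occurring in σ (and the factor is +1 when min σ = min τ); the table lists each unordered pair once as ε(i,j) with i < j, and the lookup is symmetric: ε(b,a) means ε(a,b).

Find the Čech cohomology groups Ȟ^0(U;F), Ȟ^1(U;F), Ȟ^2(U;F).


intersection data:
  V12={q5,q7} V15={q3} V23={q10,q16} V34={q1,q2,q14} V45={q4,q13}
C dims 5,5; δ0: rk 5, SNF 1^4·2
Ȟ^0 = (5 − 5) − 0 = 0, so Ȟ^0 ≅ 0
Ȟ^1 = (5 − 0) − 5 = 0 plus torsion [2], so Ȟ^1 ≅ Z/2
Ȟ^2 = (0 − 0) − 0 = 0, so Ȟ^2 ≅ 0

Ȟ^0 = 0, Ȟ^1 = Z/2, Ȟ^2 = 0


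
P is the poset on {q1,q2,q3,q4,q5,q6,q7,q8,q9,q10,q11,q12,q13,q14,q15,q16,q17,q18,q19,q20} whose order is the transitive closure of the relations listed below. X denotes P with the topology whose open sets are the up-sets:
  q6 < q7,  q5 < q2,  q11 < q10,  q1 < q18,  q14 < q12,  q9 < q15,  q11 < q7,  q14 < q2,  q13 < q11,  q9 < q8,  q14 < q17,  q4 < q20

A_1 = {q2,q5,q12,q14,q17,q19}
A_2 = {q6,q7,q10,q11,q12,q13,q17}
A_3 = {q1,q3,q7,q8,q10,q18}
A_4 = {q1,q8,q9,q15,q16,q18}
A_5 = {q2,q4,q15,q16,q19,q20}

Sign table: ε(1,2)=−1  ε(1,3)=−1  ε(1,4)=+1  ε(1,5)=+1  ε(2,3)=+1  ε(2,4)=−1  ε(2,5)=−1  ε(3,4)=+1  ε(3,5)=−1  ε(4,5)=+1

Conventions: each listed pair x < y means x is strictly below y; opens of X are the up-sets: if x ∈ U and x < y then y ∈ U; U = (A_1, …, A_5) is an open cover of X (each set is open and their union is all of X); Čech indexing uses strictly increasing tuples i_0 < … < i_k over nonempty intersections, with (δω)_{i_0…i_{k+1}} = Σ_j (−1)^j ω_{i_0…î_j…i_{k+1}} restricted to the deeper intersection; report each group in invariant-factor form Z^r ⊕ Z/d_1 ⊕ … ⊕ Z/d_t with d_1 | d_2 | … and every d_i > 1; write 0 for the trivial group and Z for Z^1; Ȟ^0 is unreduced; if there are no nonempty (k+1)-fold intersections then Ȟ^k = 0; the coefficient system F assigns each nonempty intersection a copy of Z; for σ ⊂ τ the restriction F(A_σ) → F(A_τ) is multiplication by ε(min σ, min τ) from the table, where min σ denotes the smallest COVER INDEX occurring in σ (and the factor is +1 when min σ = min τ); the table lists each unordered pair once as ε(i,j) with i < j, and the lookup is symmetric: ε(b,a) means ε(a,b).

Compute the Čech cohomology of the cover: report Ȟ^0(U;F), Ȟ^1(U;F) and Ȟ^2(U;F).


Ȟ^0(U;F) ≅ 0, Ȟ^1(U;F) ≅ Z/2, Ȟ^2(U;F) ≅ 0

nonempty intersections:
  A12={q12,q17} A15={q2,q19} A23={q7,q10} A34={q1,q8,q18} A45={q15,q16}
C dims 5,5; δ0: rk 5, SNF 1^4·2
Ȟ^0: (5−5)−0=0 ⇒ 0
Ȟ^1: (5−0)−5=0 plus torsion [2] ⇒ Z/2
Ȟ^2: (0−0)−0=0 ⇒ 0


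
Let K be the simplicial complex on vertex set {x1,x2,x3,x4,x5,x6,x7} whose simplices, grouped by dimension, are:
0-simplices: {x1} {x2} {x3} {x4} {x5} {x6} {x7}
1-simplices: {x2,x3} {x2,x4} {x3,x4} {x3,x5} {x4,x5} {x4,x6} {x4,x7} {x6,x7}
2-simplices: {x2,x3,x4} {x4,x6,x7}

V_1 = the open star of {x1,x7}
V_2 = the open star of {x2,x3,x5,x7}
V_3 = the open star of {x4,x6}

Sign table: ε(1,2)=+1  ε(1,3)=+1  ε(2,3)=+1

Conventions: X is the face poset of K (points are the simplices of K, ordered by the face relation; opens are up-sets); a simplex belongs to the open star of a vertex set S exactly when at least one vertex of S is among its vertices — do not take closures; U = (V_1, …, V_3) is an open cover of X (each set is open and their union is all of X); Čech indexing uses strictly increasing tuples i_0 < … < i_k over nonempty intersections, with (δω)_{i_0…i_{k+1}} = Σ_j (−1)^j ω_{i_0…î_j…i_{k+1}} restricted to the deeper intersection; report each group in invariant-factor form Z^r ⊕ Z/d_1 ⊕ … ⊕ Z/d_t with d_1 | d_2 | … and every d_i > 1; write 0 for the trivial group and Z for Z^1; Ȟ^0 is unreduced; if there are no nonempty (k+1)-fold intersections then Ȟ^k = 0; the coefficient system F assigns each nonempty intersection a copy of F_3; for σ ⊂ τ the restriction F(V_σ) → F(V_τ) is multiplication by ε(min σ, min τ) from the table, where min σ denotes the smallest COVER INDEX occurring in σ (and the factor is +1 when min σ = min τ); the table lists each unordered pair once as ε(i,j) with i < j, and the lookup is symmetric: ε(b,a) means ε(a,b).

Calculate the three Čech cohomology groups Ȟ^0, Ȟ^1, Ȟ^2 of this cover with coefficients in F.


nonempty overlaps:
  V1={{x1},{x7},{x4,x7},{x6,x7},{x4,x6,x7}} V2={{x2},{x3},{x5},{x7},{x2,x3},{x2,x4},{x3,x4},{x3,x5},{x4,x5},{x4,x7},{x6,x7},{x2,x3,x4},{x4,x6,x7}} V3={{x4},{x6},{x2,x4},{x3,x4},{x4,x5},{x4,x6},{x4,x7},{x6,x7},{x2,x3,x4},{x4,x6,x7}}
  V12={{x7},{x4,x7},{x6,x7},{x4,x6,x7}} V13={{x4,x7},{x6,x7},{x4,x6,x7}} V23={{x2,x4},{x3,x4},{x4,x5},{x4,x7},{x6,x7},{x2,x3,x4},{x4,x6,x7}}
  V123={{x4,x7},{x6,x7},{x4,x6,x7}}
C dims 3,3,1; δ0: rk_F3 2; δ1: rk_F3 1
degree 0: 3−2−0 = 1 → Ȟ^0 ≅ Z/3
degree 1: 3−1−2 = 0 → Ȟ^1 ≅ 0
degree 2: 1−0−1 = 0 → Ȟ^2 ≅ 0

Ȟ^0 ≅ Z/3, Ȟ^1 ≅ 0 and Ȟ^2 ≅ 0


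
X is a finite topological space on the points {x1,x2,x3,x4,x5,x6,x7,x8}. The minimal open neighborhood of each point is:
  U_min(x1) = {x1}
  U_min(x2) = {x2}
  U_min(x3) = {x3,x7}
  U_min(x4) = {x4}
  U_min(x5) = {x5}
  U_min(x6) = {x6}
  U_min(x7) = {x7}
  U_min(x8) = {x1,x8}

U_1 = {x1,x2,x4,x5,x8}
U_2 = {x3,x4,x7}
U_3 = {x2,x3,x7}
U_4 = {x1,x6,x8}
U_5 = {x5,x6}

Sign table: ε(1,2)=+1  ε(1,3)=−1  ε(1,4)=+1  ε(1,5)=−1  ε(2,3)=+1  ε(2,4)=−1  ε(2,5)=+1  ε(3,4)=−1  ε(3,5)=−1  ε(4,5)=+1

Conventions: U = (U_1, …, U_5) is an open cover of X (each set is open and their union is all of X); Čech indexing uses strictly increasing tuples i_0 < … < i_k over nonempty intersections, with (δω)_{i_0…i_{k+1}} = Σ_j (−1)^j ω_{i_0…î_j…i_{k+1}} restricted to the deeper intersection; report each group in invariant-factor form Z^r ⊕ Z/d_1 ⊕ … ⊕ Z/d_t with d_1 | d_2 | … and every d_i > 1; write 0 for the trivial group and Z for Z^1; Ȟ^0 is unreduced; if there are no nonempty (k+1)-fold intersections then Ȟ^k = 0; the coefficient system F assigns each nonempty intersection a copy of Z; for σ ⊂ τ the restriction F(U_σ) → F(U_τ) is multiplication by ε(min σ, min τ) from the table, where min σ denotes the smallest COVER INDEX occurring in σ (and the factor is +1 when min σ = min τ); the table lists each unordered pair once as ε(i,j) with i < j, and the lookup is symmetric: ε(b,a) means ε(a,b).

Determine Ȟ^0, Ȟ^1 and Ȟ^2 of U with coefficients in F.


Ȟ^0 = 0,  Ȟ^1 = Z ⊕ Z/2,  Ȟ^2 = 0

nerve simplices:
  U12={x4} U13={x2} U14={x1,x8} U15={x5} U23={x3,x7} U45={x6}
C dims 5,6; δ0: rk 5, SNF 1^4·2
degree 0: 5−5−0 = 0 → Ȟ^0 ≅ 0
degree 1: 6−0−5 = 1 plus torsion [2] → Ȟ^1 ≅ Z ⊕ Z/2
degree 2: 0−0−0 = 0 → Ȟ^2 ≅ 0


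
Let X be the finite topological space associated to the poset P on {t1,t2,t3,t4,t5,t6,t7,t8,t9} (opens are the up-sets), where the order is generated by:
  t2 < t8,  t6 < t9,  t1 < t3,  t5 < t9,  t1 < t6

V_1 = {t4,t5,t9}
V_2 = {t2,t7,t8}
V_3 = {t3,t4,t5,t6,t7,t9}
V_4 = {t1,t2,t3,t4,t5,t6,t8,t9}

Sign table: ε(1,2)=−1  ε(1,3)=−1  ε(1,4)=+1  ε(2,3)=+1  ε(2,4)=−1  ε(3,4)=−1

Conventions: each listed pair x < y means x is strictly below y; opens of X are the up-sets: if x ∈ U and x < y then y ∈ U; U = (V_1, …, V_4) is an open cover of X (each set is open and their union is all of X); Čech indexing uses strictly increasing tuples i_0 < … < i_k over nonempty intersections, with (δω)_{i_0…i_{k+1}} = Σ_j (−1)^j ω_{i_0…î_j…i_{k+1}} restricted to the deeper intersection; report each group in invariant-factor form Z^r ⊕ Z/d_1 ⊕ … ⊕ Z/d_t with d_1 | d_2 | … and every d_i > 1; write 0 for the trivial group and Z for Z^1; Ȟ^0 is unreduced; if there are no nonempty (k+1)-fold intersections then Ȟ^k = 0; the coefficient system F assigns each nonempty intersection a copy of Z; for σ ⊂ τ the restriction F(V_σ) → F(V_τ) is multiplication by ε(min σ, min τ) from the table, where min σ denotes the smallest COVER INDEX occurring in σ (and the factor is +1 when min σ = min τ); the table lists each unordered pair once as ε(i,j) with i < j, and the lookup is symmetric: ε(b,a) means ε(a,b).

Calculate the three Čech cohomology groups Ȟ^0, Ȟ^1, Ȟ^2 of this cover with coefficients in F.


intersection data:
  V13={t4,t5,t9} V14={t4,t5,t9} V23={t7} V24={t2,t8} V34={t3,t4,t5,t6,t9}
  V134={t4,t5,t9}
C dims 4,5,1; δ0: rk 3, SNF 1^3; δ1: rk 1, SNF 1^1
Ȟ^0 = (4 − 3) − 0 = 1, so Ȟ^0 ≅ Z
Ȟ^1 = (5 − 1) − 3 = 1, so Ȟ^1 ≅ Z
Ȟ^2 = (1 − 0) − 1 = 0, so Ȟ^2 ≅ 0

Ȟ^0 = Z, Ȟ^1 = Z and Ȟ^2 = 0


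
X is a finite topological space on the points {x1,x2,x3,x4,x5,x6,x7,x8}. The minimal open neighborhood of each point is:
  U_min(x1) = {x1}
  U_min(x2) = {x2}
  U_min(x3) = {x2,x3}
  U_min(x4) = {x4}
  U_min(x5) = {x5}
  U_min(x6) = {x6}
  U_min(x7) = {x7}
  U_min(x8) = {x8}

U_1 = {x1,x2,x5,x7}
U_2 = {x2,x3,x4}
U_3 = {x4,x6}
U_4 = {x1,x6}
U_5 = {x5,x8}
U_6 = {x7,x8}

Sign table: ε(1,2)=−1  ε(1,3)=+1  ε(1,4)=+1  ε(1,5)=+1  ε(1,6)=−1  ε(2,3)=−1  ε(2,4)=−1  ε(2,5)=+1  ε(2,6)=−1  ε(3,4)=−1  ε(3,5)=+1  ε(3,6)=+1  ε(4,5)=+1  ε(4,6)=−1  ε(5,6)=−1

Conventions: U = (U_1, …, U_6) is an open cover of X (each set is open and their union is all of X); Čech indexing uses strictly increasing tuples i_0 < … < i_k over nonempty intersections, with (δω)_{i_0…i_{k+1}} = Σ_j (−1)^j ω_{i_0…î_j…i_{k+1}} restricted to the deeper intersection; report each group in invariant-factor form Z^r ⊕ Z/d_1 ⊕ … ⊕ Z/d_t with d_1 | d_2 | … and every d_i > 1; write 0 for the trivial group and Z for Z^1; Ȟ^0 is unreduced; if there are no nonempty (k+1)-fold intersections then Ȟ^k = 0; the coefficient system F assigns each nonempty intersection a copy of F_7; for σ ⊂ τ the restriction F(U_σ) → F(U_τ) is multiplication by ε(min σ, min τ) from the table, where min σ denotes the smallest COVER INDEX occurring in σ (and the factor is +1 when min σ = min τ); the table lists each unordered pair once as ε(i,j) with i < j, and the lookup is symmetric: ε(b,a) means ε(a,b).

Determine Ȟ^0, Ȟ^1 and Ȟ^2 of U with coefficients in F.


nonempty intersections:
  U12={x2} U14={x1} U15={x5} U16={x7} U23={x4} U34={x6} U56={x8}
C dims 6,7; δ0: rk_F7 6
Ȟ^0: (6−6)−0=0 ⇒ 0
Ȟ^1: (7−0)−6=1 ⇒ Z/7
Ȟ^2: (0−0)−0=0 ⇒ 0

Ȟ^0 ≅ 0; Ȟ^1 ≅ Z/7; Ȟ^2 ≅ 0


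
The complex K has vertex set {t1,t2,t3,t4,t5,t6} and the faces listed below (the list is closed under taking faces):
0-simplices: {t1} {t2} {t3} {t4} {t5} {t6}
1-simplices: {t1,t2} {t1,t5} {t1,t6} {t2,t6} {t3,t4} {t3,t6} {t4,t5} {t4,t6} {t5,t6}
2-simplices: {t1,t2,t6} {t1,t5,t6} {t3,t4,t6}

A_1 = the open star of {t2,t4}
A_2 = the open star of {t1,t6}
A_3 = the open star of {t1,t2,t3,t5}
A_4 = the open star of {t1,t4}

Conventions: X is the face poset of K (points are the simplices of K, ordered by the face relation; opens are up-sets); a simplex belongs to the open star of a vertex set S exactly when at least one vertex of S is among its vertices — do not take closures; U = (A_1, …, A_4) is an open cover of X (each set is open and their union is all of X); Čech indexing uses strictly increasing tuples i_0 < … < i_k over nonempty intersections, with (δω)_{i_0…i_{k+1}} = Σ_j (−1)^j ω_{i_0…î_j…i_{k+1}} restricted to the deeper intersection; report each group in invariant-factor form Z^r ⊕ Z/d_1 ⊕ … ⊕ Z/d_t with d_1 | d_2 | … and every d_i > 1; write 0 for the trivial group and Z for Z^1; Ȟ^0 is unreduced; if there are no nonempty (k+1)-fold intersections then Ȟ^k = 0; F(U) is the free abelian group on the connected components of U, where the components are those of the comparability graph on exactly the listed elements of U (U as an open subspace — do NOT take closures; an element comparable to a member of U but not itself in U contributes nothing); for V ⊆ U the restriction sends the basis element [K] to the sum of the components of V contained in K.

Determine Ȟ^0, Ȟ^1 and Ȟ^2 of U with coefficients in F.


nonempty overlaps:
  A1={{t2},{t4},{t1,t2},{t2,t6},{t3,t4},{t4,t5},{t4,t6},{t1,t2,t6},{t3,t4,t6}} A2={{t1},{t6},{t1,t2},{t1,t5},{t1,t6},{t2,t6},{t3,t6},{t4,t6},{t5,t6},{t1,t2,t6},{t1,t5,t6},{t3,t4,t6}} A3={{t1},{t2},{t3},{t5},{t1,t2},{t1,t5},{t1,t6},{t2,t6},{t3,t4},{t3,t6},{t4,t5},{t5,t6},{t1,t2,t6},{t1,t5,t6},{t3,t4,t6}} A4={{t1},{t4},{t1,t2},{t1,t5},{t1,t6},{t3,t4},{t4,t5},{t4,t6},{t1,t2,t6},{t1,t5,t6},{t3,t4,t6}}
  A12={{t1,t2},{t2,t6},{t4,t6},{t1,t2,t6},{t3,t4,t6}} A13={{t2},{t1,t2},{t2,t6},{t3,t4},{t4,t5},{t1,t2,t6},{t3,t4,t6}} A14={{t4},{t1,t2},{t3,t4},{t4,t5},{t4,t6},{t1,t2,t6},{t3,t4,t6}} A23={{t1},{t1,t2},{t1,t5},{t1,t6},{t2,t6},{t3,t6},{t5,t6},{t1,t2,t6},{t1,t5,t6},{t3,t4,t6}} A24={{t1},{t1,t2},{t1,t5},{t1,t6},{t4,t6},{t1,t2,t6},{t1,t5,t6},{t3,t4,t6}} A34={{t1},{t1,t2},{t1,t5},{t1,t6},{t3,t4},{t4,t5},{t1,t2,t6},{t1,t5,t6},{t3,t4,t6}}
  A123={{t1,t2},{t2,t6},{t1,t2,t6},{t3,t4,t6}} A124={{t1,t2},{t4,t6},{t1,t2,t6},{t3,t4,t6}} A134={{t1,t2},{t3,t4},{t4,t5},{t1,t2,t6},{t3,t4,t6}} A234={{t1},{t1,t2},{t1,t5},{t1,t6},{t1,t2,t6},{t1,t5,t6},{t3,t4,t6}}
  A1234={{t1,t2},{t1,t2,t6},{t3,t4,t6}}
components per intersection:
  A1: {{t2},{t1,t2},{t2,t6},{t1,t2,t6}} {{t4},{t3,t4},{t4,t5},{t4,t6},{t3,t4,t6}}
  A2: {{t1},{t6},{t1,t2},{t1,t5},{t1,t6},{t2,t6},{t3,t6},{t4,t6},{t5,t6},{t1,t2,t6},{t1,t5,t6},{t3,t4,t6}}
  A3: {{t1},{t2},{t5},{t1,t2},{t1,t5},{t1,t6},{t2,t6},{t4,t5},{t5,t6},{t1,t2,t6},{t1,t5,t6}} {{t3},{t3,t4},{t3,t6},{t3,t4,t6}}
  A4: {{t1},{t1,t2},{t1,t5},{t1,t6},{t1,t2,t6},{t1,t5,t6}} {{t4},{t3,t4},{t4,t5},{t4,t6},{t3,t4,t6}}
  A12: {{t1,t2},{t2,t6},{t1,t2,t6}} {{t4,t6},{t3,t4,t6}}
  A13: {{t2},{t1,t2},{t2,t6},{t1,t2,t6}} {{t3,t4},{t3,t4,t6}} {{t4,t5}}
  A14: {{t4},{t3,t4},{t4,t5},{t4,t6},{t3,t4,t6}} {{t1,t2},{t1,t2,t6}}
  A23: {{t1},{t1,t2},{t1,t5},{t1,t6},{t2,t6},{t5,t6},{t1,t2,t6},{t1,t5,t6}} {{t3,t6},{t3,t4,t6}}
  A24: {{t1},{t1,t2},{t1,t5},{t1,t6},{t1,t2,t6},{t1,t5,t6}} {{t4,t6},{t3,t4,t6}}
  A34: {{t1},{t1,t2},{t1,t5},{t1,t6},{t1,t2,t6},{t1,t5,t6}} {{t3,t4},{t3,t4,t6}} {{t4,t5}}
  A123: {{t1,t2},{t2,t6},{t1,t2,t6}} {{t3,t4,t6}}
  A124: {{t1,t2},{t1,t2,t6}} {{t4,t6},{t3,t4,t6}}
  A134: {{t1,t2},{t1,t2,t6}} {{t3,t4},{t3,t4,t6}} {{t4,t5}}
  A234: {{t1},{t1,t2},{t1,t5},{t1,t6},{t1,t2,t6},{t1,t5,t6}} {{t3,t4,t6}}
  A1234: {{t1,t2},{t1,t2,t6}} {{t3,t4,t6}}
C dims 7,14,9,2; δ0: rk 6, SNF 1^6; δ1: rk 7, SNF 1^7; δ2: rk 2, SNF 1^2
degree 0: 7−6−0 = 1 → Ȟ^0 ≅ Z
degree 1: 14−7−6 = 1 → Ȟ^1 ≅ Z
degree 2: 9−2−7 = 0 → Ȟ^2 ≅ 0

Ȟ^0 ≅ Z; Ȟ^1 ≅ Z; Ȟ^2 ≅ 0


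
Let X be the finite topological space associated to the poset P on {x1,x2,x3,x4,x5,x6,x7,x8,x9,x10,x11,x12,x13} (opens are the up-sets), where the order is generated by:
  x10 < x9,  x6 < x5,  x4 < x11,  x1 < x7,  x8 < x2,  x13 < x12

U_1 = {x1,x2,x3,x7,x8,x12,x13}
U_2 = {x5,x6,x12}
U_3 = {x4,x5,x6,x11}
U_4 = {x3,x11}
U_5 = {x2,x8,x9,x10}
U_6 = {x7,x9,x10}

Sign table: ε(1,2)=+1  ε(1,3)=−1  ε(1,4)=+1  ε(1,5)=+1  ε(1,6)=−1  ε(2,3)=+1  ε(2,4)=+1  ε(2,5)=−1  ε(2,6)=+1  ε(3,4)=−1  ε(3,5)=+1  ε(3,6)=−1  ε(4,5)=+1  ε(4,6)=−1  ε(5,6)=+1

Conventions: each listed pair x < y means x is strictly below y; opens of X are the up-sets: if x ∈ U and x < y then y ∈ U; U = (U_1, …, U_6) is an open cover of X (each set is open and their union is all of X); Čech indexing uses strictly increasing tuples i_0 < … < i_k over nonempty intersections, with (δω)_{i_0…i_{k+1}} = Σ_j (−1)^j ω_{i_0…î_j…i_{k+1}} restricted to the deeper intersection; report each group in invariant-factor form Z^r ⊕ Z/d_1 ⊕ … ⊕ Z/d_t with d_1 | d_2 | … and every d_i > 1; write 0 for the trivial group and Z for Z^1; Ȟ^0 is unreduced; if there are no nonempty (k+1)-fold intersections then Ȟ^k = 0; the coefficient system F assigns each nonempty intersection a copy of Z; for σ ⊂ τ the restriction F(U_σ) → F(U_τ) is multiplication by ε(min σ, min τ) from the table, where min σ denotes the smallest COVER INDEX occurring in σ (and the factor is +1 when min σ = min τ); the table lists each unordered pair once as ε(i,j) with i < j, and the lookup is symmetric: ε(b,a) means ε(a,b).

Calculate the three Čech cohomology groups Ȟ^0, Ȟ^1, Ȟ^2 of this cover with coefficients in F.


Ȟ^0(U;F) ≅ 0, Ȟ^1(U;F) ≅ Z ⊕ Z/2, Ȟ^2(U;F) ≅ 0

nerve simplices:
  U12={x12} U14={x3} U15={x2,x8} U16={x7} U23={x5,x6} U34={x11} U56={x9,x10}
C dims 6,7; δ0: rk 6, SNF 1^5·2
degree 0: 6−6−0 = 0 → Ȟ^0 ≅ 0
degree 1: 7−0−6 = 1 plus torsion [2] → Ȟ^1 ≅ Z ⊕ Z/2
degree 2: 0−0−0 = 0 → Ȟ^2 ≅ 0


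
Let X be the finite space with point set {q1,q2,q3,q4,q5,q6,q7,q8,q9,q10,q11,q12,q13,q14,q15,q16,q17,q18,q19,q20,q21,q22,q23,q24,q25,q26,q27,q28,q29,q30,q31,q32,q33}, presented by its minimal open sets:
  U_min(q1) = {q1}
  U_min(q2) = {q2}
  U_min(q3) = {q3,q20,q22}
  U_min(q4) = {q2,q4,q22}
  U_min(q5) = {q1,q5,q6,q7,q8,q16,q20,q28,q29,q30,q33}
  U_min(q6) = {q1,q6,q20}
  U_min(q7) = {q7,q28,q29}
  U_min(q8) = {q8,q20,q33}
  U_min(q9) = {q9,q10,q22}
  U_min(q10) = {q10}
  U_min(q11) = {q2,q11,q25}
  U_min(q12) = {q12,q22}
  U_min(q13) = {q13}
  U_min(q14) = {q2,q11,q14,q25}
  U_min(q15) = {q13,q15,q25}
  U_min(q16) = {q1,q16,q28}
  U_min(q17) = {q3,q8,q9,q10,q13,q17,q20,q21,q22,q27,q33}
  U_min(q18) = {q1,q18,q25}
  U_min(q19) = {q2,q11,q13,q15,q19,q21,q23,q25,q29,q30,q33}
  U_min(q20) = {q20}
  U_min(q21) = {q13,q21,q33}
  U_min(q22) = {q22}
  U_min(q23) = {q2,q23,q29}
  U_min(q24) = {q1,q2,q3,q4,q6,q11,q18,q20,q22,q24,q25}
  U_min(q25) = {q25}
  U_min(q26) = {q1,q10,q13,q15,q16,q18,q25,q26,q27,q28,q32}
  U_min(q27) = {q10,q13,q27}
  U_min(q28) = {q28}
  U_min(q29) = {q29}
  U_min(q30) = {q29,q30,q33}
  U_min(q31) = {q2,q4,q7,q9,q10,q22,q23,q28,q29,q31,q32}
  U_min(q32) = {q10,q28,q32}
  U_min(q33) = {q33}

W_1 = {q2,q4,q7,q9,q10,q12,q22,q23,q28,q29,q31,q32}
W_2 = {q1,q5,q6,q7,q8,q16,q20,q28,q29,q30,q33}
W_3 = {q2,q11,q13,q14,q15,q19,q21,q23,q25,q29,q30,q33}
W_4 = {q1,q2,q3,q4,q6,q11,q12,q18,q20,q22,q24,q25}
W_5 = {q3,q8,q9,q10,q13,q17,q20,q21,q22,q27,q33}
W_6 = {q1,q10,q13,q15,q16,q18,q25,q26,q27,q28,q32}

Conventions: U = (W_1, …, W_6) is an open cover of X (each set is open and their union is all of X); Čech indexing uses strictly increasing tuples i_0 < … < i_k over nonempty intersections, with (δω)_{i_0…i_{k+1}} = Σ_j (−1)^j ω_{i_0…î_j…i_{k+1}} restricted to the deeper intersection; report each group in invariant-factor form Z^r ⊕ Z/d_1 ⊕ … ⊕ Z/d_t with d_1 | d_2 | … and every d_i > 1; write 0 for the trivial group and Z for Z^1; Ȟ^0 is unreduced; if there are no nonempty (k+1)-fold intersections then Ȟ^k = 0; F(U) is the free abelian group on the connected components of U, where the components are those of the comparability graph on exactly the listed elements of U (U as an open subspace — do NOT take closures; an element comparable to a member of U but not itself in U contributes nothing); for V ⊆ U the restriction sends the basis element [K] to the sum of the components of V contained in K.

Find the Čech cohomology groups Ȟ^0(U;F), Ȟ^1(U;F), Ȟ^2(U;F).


Ȟ^0(U;F) ≅ Z; Ȟ^1(U;F) ≅ 0; Ȟ^2(U;F) ≅ Z/2

cover nerve:
  W12={q7,q28,q29} W13={q2,q23,q29} W14={q2,q4,q12,q22} W15={q9,q10,q22} W16={q10,q28,q32} W23={q29,q30,q33} W24={q1,q6,q20} W25={q8,q20,q33} W26={q1,q16,q28} W34={q2,q11,q25} W35={q13,q21,q33} W36={q13,q15,q25} W45={q3,q20,q22} W46={q1,q18,q25} W56={q10,q13,q27}
  W123={q29} W126={q28} W134={q2} W145={q22} W156={q10} W235={q33} W245={q20} W246={q1} W346={q25} W356={q13}
components per intersection:
  W1: {q2,q4,q7,q9,q10,q12,q22,q23,q28,q29,q31,q32}
  W2: {q1,q5,q6,q7,q8,q16,q20,q28,q29,q30,q33}
  W3: {q2,q11,q13,q14,q15,q19,q21,q23,q25,q29,q30,q33}
  W4: {q1,q2,q3,q4,q6,q11,q12,q18,q20,q22,q24,q25}
  W5: {q3,q8,q9,q10,q13,q17,q20,q21,q22,q27,q33}
  W6: {q1,q10,q13,q15,q16,q18,q25,q26,q27,q28,q32}
  W12: {q7,q28,q29}
  W13: {q2,q23,q29}
  W14: {q2,q4,q12,q22}
  W15: {q9,q10,q22}
  W16: {q10,q28,q32}
  W23: {q29,q30,q33}
  W24: {q1,q6,q20}
  W25: {q8,q20,q33}
  W26: {q1,q16,q28}
  W34: {q2,q11,q25}
  W35: {q13,q21,q33}
  W36: {q13,q15,q25}
  W45: {q3,q20,q22}
  W46: {q1,q18,q25}
  W56: {q10,q13,q27}
  W123: {q29}
  W126: {q28}
  W134: {q2}
  W145: {q22}
  W156: {q10}
  W235: {q33}
  W245: {q20}
  W246: {q1}
  W346: {q25}
  W356: {q13}
C dims 6,15,10; δ0: rk 5, SNF 1^5; δ1: rk 10, SNF 1^9·2
Ȟ^0: (6−5)−0=1 ⇒ Z
Ȟ^1: (15−10)−5=0 ⇒ 0
Ȟ^2: (10−0)−10=0 plus torsion [2] ⇒ Z/2


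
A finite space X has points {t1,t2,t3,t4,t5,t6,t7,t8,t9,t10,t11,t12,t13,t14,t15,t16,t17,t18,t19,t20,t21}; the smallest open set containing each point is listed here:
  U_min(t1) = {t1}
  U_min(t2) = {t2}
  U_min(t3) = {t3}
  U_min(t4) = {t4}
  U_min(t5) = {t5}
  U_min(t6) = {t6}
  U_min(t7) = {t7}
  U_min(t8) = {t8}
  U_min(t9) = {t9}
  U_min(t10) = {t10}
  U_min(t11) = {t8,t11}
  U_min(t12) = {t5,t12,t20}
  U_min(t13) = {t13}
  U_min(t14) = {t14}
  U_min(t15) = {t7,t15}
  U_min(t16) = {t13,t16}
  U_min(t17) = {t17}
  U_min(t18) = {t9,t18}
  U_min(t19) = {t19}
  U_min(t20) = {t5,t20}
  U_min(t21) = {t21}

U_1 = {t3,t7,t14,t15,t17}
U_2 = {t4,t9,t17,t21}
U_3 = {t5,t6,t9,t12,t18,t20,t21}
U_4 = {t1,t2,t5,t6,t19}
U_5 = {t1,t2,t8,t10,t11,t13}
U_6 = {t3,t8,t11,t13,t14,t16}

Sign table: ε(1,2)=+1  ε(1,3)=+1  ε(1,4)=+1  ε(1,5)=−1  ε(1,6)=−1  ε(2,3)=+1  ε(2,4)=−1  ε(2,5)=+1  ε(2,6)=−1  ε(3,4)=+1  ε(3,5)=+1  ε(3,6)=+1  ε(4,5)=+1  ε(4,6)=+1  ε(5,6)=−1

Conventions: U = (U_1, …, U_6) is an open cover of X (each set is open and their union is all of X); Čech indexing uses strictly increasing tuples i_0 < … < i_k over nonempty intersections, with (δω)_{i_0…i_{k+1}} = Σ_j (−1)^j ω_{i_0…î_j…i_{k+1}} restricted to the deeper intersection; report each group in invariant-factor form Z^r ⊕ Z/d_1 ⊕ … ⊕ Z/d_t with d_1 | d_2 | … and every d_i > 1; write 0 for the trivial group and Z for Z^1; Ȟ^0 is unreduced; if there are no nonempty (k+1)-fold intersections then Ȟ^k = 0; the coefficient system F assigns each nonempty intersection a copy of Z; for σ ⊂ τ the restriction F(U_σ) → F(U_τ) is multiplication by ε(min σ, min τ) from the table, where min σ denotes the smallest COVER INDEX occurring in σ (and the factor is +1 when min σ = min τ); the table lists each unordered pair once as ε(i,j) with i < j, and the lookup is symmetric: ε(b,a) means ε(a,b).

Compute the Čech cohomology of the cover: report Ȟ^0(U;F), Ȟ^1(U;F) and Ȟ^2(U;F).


Ȟ^0 = Z,  Ȟ^1 = Z,  Ȟ^2 = 0

nonempty overlaps:
  U12={t17} U16={t3,t14} U23={t9,t21} U34={t5,t6} U45={t1,t2} U56={t8,t11,t13}
C dims 6,6; δ0: rk 5, SNF 1^5
degree 0: 6−5−0 = 1 → Ȟ^0 ≅ Z
degree 1: 6−0−5 = 1 → Ȟ^1 ≅ Z
degree 2: 0−0−0 = 0 → Ȟ^2 ≅ 0


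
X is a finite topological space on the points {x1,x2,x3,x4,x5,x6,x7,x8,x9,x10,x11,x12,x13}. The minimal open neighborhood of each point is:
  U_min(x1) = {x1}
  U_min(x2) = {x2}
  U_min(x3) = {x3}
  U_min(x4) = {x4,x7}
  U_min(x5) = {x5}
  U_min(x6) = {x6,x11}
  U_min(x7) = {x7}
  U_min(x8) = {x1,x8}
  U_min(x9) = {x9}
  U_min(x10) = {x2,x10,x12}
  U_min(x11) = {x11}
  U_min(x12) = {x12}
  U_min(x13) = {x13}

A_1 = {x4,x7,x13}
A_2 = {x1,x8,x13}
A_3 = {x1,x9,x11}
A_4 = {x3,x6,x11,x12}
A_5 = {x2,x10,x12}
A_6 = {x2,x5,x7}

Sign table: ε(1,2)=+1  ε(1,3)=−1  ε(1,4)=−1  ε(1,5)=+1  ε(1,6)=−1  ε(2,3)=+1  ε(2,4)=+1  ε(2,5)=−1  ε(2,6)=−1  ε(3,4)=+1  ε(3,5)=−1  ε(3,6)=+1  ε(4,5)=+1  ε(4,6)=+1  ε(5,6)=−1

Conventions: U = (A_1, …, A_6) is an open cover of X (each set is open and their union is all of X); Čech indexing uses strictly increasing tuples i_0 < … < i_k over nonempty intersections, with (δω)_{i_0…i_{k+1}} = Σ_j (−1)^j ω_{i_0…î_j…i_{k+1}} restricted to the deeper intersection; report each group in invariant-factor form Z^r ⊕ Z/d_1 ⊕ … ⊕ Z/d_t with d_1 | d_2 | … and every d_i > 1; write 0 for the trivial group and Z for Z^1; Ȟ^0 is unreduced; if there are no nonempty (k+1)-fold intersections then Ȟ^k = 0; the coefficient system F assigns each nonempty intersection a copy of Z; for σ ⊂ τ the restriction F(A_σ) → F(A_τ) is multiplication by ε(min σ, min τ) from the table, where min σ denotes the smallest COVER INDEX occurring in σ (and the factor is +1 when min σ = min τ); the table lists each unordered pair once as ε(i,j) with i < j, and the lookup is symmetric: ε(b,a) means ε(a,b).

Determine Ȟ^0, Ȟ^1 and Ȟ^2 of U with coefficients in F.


Ȟ^0(U;F) ≅ Z, Ȟ^1(U;F) ≅ Z and Ȟ^2(U;F) ≅ 0

intersection data:
  A12={x13} A16={x7} A23={x1} A34={x11} A45={x12} A56={x2}
C dims 6,6; δ0: rk 5, SNF 1^5
Ȟ^0 = (6 − 5) − 0 = 1, so Ȟ^0 ≅ Z
Ȟ^1 = (6 − 0) − 5 = 1, so Ȟ^1 ≅ Z
Ȟ^2 = (0 − 0) − 0 = 0, so Ȟ^2 ≅ 0


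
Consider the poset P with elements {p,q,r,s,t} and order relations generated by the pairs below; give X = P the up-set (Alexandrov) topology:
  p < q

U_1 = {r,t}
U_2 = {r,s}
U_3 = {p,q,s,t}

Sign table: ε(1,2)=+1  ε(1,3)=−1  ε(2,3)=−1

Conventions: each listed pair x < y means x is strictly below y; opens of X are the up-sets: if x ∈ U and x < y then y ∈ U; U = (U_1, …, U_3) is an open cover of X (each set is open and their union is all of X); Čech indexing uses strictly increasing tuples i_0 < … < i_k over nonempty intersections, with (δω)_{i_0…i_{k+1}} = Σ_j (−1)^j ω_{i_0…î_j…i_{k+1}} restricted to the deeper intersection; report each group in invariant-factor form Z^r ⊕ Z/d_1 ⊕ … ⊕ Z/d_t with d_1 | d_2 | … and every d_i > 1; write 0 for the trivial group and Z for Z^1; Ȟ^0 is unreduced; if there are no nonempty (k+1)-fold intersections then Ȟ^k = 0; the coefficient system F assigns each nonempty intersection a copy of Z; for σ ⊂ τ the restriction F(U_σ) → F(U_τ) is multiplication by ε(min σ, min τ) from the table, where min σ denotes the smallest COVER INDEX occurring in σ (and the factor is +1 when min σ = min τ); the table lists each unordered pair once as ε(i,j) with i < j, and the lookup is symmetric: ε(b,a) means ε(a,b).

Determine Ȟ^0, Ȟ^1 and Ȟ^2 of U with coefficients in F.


Ȟ^0 ≅ Z, Ȟ^1 ≅ Z, Ȟ^2 ≅ 0

nerve simplices:
  U12={r} U13={t} U23={s}
C dims 3,3; δ0: rk 2, SNF 1^2
degree 0: 3−2−0 = 1 → Ȟ^0 ≅ Z
degree 1: 3−0−2 = 1 → Ȟ^1 ≅ Z
degree 2: 0−0−0 = 0 → Ȟ^2 ≅ 0


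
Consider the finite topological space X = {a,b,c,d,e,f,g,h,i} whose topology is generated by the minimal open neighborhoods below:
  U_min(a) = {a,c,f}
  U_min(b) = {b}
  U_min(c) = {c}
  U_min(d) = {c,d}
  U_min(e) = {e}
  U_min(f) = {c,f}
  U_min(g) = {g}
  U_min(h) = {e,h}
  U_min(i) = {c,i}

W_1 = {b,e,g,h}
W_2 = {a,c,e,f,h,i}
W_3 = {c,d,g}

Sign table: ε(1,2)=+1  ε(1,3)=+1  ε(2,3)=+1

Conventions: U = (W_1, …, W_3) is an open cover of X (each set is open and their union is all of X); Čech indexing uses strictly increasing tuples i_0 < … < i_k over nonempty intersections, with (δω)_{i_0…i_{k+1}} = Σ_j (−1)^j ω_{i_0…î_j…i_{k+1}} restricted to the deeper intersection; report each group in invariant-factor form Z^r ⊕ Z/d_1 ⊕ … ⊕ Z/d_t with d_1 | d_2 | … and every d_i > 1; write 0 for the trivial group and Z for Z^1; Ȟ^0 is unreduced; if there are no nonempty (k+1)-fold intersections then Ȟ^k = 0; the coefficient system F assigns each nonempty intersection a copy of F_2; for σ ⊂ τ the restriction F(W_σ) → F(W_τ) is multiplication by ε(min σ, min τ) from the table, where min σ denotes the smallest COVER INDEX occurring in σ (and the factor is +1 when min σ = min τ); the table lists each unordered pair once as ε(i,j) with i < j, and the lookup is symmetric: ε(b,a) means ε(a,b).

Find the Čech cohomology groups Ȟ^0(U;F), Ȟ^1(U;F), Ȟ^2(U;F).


nerve simplices:
  W12={e,h} W13={g} W23={c}
C dims 3,3; δ0: rk_F2 2
degree 0: 3−2−0 = 1 → Ȟ^0 ≅ Z/2
degree 1: 3−0−2 = 1 → Ȟ^1 ≅ Z/2
degree 2: 0−0−0 = 0 → Ȟ^2 ≅ 0

Ȟ^0(U;F) ≅ Z/2; Ȟ^1(U;F) ≅ Z/2; Ȟ^2(U;F) ≅ 0


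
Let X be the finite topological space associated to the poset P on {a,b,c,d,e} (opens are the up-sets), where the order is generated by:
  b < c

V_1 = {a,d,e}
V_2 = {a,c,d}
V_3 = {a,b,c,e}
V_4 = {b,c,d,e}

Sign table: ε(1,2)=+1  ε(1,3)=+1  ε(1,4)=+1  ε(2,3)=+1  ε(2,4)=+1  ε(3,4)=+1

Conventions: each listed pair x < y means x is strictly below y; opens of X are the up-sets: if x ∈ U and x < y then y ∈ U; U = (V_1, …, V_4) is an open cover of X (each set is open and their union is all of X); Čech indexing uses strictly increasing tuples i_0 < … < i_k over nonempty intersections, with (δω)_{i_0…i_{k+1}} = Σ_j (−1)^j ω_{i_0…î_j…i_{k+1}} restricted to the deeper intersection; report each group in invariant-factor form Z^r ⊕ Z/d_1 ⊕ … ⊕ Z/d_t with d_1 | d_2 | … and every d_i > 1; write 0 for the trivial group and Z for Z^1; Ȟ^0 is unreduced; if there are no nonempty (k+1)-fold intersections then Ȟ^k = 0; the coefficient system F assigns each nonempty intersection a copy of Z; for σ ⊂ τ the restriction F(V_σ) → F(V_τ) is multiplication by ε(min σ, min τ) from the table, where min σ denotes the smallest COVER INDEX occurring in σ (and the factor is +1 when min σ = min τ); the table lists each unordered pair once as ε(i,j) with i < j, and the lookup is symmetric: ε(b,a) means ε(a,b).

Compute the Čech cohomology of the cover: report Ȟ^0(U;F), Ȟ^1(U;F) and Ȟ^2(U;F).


nerve of the cover:
  V12={a,d} V13={a,e} V14={d,e} V23={a,c} V24={c,d} V34={b,c,e}
  V123={a} V124={d} V134={e} V234={c}
C dims 4,6,4; δ0: rk 3, SNF 1^3; δ1: rk 3, SNF 1^3
Ȟ^0 = (4 − 3) − 0 = 1, so Ȟ^0 ≅ Z
Ȟ^1 = (6 − 3) − 3 = 0, so Ȟ^1 ≅ 0
Ȟ^2 = (4 − 0) − 3 = 1, so Ȟ^2 ≅ Z

Ȟ^0 ≅ Z, Ȟ^1 ≅ 0 and Ȟ^2 ≅ Z


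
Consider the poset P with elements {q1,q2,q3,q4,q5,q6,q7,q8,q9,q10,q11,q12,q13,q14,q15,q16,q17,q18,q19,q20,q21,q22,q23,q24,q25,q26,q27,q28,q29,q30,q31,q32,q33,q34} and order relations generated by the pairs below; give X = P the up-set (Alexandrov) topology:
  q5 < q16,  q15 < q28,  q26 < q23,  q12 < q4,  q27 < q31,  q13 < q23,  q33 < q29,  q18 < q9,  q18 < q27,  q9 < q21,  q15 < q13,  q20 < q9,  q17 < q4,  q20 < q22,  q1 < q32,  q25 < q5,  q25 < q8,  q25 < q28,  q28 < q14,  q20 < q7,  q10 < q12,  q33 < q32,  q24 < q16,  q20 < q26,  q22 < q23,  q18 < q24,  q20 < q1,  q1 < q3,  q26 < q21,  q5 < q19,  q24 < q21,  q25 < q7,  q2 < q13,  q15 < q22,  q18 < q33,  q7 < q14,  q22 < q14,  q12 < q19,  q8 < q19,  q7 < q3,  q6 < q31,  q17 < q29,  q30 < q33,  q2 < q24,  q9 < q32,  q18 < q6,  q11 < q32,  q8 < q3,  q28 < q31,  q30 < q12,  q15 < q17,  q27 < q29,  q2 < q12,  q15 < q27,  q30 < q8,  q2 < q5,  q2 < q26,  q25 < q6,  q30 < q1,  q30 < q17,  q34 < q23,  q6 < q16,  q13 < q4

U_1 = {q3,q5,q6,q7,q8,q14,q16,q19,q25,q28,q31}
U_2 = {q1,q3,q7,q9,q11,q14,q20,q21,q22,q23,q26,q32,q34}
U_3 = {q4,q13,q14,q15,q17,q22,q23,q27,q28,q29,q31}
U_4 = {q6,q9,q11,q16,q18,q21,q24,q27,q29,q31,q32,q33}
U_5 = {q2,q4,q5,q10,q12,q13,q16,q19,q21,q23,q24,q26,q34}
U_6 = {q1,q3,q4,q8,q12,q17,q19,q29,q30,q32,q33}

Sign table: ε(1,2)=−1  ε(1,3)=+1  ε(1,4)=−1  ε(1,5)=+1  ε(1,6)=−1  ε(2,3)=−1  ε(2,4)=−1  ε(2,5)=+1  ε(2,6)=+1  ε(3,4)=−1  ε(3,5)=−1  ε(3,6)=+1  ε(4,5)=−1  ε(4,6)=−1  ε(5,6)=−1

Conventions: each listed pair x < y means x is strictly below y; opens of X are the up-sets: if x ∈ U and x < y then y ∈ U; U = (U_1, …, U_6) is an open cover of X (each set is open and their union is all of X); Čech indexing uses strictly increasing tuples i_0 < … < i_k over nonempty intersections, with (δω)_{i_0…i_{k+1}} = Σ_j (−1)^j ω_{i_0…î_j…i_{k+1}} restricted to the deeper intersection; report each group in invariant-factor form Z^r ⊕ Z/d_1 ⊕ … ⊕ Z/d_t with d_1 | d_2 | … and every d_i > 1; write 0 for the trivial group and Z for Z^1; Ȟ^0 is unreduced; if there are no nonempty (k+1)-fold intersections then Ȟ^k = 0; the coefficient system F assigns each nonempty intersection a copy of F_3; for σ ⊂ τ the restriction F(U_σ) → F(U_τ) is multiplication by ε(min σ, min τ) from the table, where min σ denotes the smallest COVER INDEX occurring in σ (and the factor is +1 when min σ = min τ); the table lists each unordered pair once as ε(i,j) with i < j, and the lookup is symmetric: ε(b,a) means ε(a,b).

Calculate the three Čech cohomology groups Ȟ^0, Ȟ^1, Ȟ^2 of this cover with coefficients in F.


nonempty intersections:
  U12={q3,q7,q14} U13={q14,q28,q31} U14={q6,q16,q31} U15={q5,q16,q19} U16={q3,q8,q19} U23={q14,q22,q23} U24={q9,q11,q21,q32} U25={q21,q23,q26,q34} U26={q1,q3,q32} U34={q27,q29,q31} U35={q4,q13,q23} U36={q4,q17,q29} U45={q16,q21,q24} U46={q29,q32,q33} U56={q4,q12,q19}
  U123={q14} U126={q3} U134={q31} U145={q16} U156={q19} U235={q23} U245={q21} U246={q32} U346={q29} U356={q4}
C dims 6,15,10; δ0: rk_F3 6; δ1: rk_F3 9
Ȟ^0: (6−6)−0=0 ⇒ 0
Ȟ^1: (15−9)−6=0 ⇒ 0
Ȟ^2: (10−0)−9=1 ⇒ Z/3

Ȟ^0 = 0,  Ȟ^1 = 0,  Ȟ^2 = Z/3


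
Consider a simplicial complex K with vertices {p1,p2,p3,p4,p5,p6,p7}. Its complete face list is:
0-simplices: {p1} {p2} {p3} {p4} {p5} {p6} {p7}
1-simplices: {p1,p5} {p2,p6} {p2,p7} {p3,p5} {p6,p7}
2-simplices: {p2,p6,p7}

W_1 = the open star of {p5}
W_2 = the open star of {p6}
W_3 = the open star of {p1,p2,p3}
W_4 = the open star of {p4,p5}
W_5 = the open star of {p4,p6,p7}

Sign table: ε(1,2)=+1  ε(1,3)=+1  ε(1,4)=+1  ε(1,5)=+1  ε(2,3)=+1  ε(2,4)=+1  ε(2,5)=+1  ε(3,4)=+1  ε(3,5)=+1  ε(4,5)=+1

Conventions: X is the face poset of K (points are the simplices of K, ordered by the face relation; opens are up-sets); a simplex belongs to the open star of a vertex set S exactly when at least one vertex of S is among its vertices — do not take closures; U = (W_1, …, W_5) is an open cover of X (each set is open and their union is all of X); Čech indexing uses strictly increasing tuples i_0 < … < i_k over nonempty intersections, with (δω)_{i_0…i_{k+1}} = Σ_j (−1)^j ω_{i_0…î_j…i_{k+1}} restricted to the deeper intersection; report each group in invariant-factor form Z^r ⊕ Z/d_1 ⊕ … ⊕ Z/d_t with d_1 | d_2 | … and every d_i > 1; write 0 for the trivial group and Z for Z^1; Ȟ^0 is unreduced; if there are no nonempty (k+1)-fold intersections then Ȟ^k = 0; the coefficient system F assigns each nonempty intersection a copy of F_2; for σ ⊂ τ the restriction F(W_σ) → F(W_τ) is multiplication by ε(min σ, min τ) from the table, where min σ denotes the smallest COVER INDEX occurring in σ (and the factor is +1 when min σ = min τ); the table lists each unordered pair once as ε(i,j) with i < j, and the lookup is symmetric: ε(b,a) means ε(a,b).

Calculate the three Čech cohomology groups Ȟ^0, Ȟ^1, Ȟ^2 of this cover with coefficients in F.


Ȟ^0(U;F) ≅ Z/2; Ȟ^1(U;F) ≅ Z/2; Ȟ^2(U;F) ≅ 0

nerve simplices:
  W1={{p5},{p1,p5},{p3,p5}} W2={{p6},{p2,p6},{p6,p7},{p2,p6,p7}} W3={{p1},{p2},{p3},{p1,p5},{p2,p6},{p2,p7},{p3,p5},{p2,p6,p7}} W4={{p4},{p5},{p1,p5},{p3,p5}} W5={{p4},{p6},{p7},{p2,p6},{p2,p7},{p6,p7},{p2,p6,p7}}
  W13={{p1,p5},{p3,p5}} W14={{p5},{p1,p5},{p3,p5}} W23={{p2,p6},{p2,p6,p7}} W25={{p6},{p2,p6},{p6,p7},{p2,p6,p7}} W34={{p1,p5},{p3,p5}} W35={{p2,p6},{p2,p7},{p2,p6,p7}} W45={{p4}}
  W134={{p1,p5},{p3,p5}} W235={{p2,p6},{p2,p6,p7}}
C dims 5,7,2; δ0: rk_F2 4; δ1: rk_F2 2
degree 0: 5−4−0 = 1 → Ȟ^0 ≅ Z/2
degree 1: 7−2−4 = 1 → Ȟ^1 ≅ Z/2
degree 2: 2−0−2 = 0 → Ȟ^2 ≅ 0


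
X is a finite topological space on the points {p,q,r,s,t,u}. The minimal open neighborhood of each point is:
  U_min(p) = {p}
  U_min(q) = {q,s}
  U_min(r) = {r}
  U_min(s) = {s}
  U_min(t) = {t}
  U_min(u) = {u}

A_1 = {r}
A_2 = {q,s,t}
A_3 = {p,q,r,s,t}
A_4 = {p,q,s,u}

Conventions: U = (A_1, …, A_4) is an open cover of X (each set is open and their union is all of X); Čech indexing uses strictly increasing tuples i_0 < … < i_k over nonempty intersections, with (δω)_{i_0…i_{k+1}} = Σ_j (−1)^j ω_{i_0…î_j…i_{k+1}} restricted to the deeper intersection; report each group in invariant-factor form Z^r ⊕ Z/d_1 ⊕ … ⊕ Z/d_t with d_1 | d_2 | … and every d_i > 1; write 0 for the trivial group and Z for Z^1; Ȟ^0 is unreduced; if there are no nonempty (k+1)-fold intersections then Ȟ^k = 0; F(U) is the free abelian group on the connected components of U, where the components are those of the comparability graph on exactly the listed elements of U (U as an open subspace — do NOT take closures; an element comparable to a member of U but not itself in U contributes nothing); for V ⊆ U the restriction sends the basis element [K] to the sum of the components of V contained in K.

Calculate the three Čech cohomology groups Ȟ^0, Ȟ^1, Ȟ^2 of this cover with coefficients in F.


Ȟ^0(U;F) ≅ Z^5; Ȟ^1(U;F) ≅ 0; Ȟ^2(U;F) ≅ 0

nonempty overlaps:
  A13={r} A23={q,s,t} A24={q,s} A34={p,q,s}
  A234={q,s}
components per intersection:
  A1: {r}
  A2: {q,s} {t}
  A3: {p} {q,s} {r} {t}
  A4: {p} {q,s} {u}
  A13: {r}
  A23: {q,s} {t}
  A24: {q,s}
  A34: {p} {q,s}
  A234: {q,s}
C dims 10,6,1; δ0: rk 5, SNF 1^5; δ1: rk 1, SNF 1^1
degree 0: 10−5−0 = 5 → Ȟ^0 ≅ Z^5
degree 1: 6−1−5 = 0 → Ȟ^1 ≅ 0
degree 2: 1−0−1 = 0 → Ȟ^2 ≅ 0


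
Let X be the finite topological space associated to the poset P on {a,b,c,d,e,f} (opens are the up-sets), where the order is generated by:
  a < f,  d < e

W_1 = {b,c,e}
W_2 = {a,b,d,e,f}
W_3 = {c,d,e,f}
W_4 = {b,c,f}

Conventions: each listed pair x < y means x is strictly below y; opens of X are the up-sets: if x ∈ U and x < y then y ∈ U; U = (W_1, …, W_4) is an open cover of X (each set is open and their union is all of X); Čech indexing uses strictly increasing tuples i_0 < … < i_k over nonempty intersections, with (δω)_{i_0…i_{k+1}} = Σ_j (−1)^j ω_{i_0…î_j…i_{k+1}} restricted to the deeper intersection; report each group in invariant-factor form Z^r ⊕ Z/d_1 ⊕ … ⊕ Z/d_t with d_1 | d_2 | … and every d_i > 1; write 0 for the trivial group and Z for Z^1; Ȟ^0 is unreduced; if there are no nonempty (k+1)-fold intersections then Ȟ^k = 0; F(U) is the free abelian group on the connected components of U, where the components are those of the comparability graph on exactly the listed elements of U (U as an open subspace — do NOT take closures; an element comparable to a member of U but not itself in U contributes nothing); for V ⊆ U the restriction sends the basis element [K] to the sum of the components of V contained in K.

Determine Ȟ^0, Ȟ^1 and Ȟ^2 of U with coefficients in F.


nerve of the cover:
  W12={b,e} W13={c,e} W14={b,c} W23={d,e,f} W24={b,f} W34={c,f}
  W123={e} W124={b} W134={c} W234={f}
components per intersection:
  W1: {b} {c} {e}
  W2: {a,f} {b} {d,e}
  W3: {c} {d,e} {f}
  W4: {b} {c} {f}
  W12: {b} {e}
  W13: {c} {e}
  W14: {b} {c}
  W23: {d,e} {f}
  W24: {b} {f}
  W34: {c} {f}
  W123: {e}
  W124: {b}
  W134: {c}
  W234: {f}
C dims 12,12,4; δ0: rk 8, SNF 1^8; δ1: rk 4, SNF 1^4
Ȟ^0 = (12 − 8) − 0 = 4, so Ȟ^0 ≅ Z^4
Ȟ^1 = (12 − 4) − 8 = 0, so Ȟ^1 ≅ 0
Ȟ^2 = (4 − 0) − 4 = 0, so Ȟ^2 ≅ 0

Ȟ^0 = Z^4, Ȟ^1 = 0 and Ȟ^2 = 0
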